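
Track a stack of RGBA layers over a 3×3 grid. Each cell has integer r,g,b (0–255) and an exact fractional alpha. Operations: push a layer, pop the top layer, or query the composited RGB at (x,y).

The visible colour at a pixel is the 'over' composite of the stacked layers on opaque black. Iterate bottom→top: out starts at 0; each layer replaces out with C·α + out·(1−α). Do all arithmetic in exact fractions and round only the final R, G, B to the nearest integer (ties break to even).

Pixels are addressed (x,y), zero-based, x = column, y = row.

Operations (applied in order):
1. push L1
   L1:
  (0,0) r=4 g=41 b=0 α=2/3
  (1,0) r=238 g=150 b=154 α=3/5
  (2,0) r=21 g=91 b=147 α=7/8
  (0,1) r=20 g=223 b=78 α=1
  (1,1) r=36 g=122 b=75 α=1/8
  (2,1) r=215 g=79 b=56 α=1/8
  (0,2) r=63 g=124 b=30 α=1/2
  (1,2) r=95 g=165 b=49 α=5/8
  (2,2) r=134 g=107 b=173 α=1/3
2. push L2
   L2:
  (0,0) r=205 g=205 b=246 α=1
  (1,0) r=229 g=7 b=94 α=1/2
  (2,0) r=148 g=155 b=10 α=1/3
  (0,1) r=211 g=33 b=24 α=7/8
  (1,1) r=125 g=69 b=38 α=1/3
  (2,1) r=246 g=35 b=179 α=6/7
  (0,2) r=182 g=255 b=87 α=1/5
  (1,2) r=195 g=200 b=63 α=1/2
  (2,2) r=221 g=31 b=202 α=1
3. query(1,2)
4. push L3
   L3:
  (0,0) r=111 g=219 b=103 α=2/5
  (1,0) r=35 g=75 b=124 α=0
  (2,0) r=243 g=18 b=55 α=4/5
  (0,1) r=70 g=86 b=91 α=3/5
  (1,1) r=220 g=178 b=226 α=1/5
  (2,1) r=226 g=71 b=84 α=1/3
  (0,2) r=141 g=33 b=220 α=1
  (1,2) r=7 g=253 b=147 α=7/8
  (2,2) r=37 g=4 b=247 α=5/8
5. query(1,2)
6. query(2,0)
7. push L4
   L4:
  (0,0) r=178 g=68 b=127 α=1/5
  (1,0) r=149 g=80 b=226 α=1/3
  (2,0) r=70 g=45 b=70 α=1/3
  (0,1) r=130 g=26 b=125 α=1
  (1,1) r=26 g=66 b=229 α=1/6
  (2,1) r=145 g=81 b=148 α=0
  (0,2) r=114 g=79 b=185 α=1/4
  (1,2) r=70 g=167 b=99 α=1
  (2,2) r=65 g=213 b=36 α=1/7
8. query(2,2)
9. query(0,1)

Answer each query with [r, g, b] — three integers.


at x=1,y=2 over L1,L2:
after L1 α=5/8: [475/8, 825/8, 245/8]
after L2 α=1/2: [2035/16, 2425/16, 749/16]
rounded: [127, 152, 47]

at x=1,y=2 over L1,L2,L3:
+L1 (α=5/8) → [475/8, 825/8, 245/8]
+L2 (α=1/2) → [2035/16, 2425/16, 749/16]
+L3 (α=7/8) → [2819/128, 30761/128, 17213/128]
rounded: [22, 240, 134]

at x=2,y=0 over L1,L2,L3:
+L1 (α=7/8) → [147/8, 637/8, 1029/8]
+L2 (α=1/3) → [739/12, 419/4, 1069/12]
+L3 (α=4/5) → [12403/60, 707/20, 3709/60]
rounded: [207, 35, 62]

(2,2) stack=L1,L2,L3,L4; from [0,0,0]:
L1 α=1/3: [134/3, 107/3, 173/3]
L2 α=1: [221, 31, 202]
L3 α=5/8: [106, 113/8, 1841/8]
L4 α=1/7: [701/7, 1191/28, 5667/28]
→ [100, 43, 202]

(0,1) stack=L1,L2,L3,L4; from [0,0,0]:
+L1 (α=1) → [20, 223, 78]
+L2 (α=7/8) → [1497/8, 227/4, 123/4]
+L3 (α=3/5) → [2337/20, 743/10, 669/10]
+L4 (α=1) → [130, 26, 125]
→ [130, 26, 125]


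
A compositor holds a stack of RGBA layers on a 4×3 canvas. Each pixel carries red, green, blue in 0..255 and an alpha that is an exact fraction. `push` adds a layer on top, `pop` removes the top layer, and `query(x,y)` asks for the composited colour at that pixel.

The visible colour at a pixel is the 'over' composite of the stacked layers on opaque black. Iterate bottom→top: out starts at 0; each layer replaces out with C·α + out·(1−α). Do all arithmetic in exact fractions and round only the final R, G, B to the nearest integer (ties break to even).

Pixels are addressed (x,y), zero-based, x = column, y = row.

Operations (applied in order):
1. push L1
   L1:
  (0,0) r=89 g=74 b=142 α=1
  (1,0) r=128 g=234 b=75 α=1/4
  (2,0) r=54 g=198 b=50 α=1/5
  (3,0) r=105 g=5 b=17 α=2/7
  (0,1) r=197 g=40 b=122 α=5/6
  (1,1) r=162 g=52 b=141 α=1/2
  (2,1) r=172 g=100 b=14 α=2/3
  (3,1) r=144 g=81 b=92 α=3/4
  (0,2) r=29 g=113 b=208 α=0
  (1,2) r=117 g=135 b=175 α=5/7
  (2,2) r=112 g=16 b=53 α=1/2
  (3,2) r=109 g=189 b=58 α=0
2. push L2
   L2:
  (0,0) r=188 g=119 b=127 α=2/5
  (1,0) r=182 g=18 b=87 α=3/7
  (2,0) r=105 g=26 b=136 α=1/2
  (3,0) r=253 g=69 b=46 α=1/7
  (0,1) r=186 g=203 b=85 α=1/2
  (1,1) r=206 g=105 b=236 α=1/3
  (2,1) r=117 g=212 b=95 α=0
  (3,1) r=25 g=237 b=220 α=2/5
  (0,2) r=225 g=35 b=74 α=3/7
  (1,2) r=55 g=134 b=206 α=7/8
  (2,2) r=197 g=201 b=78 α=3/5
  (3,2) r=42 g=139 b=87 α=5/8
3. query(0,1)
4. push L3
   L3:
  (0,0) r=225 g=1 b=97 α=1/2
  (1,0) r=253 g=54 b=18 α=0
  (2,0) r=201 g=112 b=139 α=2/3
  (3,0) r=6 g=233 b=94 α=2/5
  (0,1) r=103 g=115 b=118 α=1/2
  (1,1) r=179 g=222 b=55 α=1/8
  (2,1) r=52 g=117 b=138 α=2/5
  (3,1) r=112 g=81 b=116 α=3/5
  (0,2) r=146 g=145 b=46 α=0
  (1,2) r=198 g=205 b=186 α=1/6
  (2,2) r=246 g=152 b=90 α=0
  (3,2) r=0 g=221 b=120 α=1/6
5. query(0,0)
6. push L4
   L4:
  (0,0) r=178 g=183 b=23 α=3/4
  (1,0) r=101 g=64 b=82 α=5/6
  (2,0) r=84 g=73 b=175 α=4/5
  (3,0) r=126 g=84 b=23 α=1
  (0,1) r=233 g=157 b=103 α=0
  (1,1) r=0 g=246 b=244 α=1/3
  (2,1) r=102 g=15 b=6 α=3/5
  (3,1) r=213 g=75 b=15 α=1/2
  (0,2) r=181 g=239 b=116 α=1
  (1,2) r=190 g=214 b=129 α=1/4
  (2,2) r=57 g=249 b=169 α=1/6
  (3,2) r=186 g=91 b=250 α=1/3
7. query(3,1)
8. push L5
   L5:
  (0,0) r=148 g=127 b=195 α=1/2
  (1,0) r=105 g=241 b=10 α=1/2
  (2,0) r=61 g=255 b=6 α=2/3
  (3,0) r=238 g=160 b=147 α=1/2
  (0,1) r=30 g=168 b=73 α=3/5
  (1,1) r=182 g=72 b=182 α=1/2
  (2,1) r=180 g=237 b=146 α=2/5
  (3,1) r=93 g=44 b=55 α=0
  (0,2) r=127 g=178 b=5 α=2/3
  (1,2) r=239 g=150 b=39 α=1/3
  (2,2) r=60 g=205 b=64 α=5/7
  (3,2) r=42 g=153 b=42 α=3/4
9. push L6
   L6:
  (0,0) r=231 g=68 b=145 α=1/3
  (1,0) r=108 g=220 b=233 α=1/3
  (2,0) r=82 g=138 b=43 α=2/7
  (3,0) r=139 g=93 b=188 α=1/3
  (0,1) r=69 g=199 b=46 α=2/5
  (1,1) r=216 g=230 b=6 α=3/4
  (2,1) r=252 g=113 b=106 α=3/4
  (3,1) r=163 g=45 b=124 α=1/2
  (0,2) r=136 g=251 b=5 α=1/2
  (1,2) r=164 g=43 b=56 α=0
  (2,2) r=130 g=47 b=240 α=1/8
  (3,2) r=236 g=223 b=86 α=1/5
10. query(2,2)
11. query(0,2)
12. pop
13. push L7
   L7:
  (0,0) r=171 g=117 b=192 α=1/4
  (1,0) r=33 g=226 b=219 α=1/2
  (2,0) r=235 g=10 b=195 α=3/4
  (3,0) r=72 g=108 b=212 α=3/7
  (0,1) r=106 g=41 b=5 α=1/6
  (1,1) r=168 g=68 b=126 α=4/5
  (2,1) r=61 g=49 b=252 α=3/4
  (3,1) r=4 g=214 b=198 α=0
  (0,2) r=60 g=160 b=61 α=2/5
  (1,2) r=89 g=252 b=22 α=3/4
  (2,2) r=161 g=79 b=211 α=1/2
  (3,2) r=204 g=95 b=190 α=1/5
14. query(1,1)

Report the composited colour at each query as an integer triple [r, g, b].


(0,1) stack=L1,L2; from [0,0,0]:
+L1 (α=5/6) → [985/6, 100/3, 305/3]
+L2 (α=1/2) → [2101/12, 709/6, 280/3]
→ [175, 118, 93]

query (0,0) [L1,L2,L3] — begin 0,0,0
+L1 (α=1) → [89, 74, 142]
+L2 (α=2/5) → [643/5, 92, 136]
+L3 (α=1/2) → [884/5, 93/2, 233/2]
→ [177, 46, 116]

query (3,1) [L1,L2,L3,L4] — begin 0,0,0
L1 α=3/4: [108, 243/4, 69]
L2 α=2/5: [374/5, 525/4, 647/5]
L3 α=3/5: [2428/25, 1011/10, 3034/25]
L4 α=1/2: [7753/50, 1761/20, 3409/50]
rounded: [155, 88, 68]

query (2,2) [L1,L2,L3,L4,L5,L6] — begin 0,0,0
+L1 (α=1/2) → [56, 8, 53/2]
+L2 (α=3/5) → [703/5, 619/5, 287/5]
+L3 (α=0) → [703/5, 619/5, 287/5]
+L4 (α=1/6) → [380/3, 434/3, 76]
+L5 (α=5/7) → [1660/21, 3943/21, 472/7]
+L6 (α=1/8) → [1025/12, 1021/6, 89]
= [85, 170, 89]

(0,2) stack=L1,L2,L3,L4,L5,L6; from [0,0,0]:
+L1 (α=0) → [0, 0, 0]
+L2 (α=3/7) → [675/7, 15, 222/7]
+L3 (α=0) → [675/7, 15, 222/7]
+L4 (α=1) → [181, 239, 116]
+L5 (α=2/3) → [145, 595/3, 42]
+L6 (α=1/2) → [281/2, 674/3, 47/2]
= [140, 225, 24]

query (1,1) [L1,L2,L3,L4,L5,L7] — begin 0,0,0
L1 α=1/2: [81, 26, 141/2]
L2 α=1/3: [368/3, 157/3, 377/3]
L3 α=1/8: [3113/24, 1765/24, 701/6]
L4 α=1/3: [3113/36, 4717/36, 1433/9]
L5 α=1/2: [9665/72, 7309/72, 3071/18]
L7 α=4/5: [58049/360, 26893/360, 12143/90]
rounded: [161, 75, 135]


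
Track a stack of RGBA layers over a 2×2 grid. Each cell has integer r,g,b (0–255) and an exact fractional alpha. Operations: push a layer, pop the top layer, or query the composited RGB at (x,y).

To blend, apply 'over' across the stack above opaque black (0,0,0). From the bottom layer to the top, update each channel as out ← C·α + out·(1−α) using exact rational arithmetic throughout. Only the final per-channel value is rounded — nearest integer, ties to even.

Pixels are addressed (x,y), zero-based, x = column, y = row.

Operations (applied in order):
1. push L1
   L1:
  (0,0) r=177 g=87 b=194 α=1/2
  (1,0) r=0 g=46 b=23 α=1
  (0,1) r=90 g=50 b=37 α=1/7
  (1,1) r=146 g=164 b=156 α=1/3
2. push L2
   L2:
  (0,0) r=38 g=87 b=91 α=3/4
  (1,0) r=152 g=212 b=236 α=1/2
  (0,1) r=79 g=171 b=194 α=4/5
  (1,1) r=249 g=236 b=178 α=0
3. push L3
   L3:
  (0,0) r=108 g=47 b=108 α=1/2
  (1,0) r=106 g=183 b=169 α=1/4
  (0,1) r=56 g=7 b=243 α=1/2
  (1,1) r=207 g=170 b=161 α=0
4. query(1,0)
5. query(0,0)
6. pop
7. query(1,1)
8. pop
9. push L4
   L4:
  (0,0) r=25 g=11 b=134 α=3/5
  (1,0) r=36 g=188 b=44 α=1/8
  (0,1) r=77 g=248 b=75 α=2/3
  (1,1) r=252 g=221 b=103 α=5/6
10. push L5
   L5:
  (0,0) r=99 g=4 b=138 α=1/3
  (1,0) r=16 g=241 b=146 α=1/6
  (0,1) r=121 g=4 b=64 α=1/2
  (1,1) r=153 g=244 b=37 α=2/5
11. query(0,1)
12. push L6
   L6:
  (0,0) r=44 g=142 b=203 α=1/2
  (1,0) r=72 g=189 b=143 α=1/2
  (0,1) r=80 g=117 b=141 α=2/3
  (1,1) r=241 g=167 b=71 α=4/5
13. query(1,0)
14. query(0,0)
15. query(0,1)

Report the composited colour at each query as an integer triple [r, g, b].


(1,0) stack=L1,L2,L3; from [0,0,0]:
L1 α=1: [0, 46, 23]
L2 α=1/2: [76, 129, 259/2]
L3 α=1/4: [167/2, 285/2, 1115/8]
= [84, 142, 139]

(0,0) stack=L1,L2,L3; from [0,0,0]:
L1 α=1/2: [177/2, 87/2, 97]
L2 α=3/4: [405/8, 609/8, 185/2]
L3 α=1/2: [1269/16, 985/16, 401/4]
rounded: [79, 62, 100]

(1,1) stack=L1,L2; from [0,0,0]:
L1 α=1/3: [146/3, 164/3, 52]
L2 α=0: [146/3, 164/3, 52]
= [49, 55, 52]

at x=0,y=1 over L1,L4,L5:
+L1 (α=1/7) → [90/7, 50/7, 37/7]
+L4 (α=2/3) → [1168/21, 1174/7, 1087/21]
+L5 (α=1/2) → [3709/42, 601/7, 2431/42]
= [88, 86, 58]

(1,0) stack=L1,L4,L5,L6; from [0,0,0]:
+L1 (α=1) → [0, 46, 23]
+L4 (α=1/8) → [9/2, 255/4, 205/8]
+L5 (α=1/6) → [77/12, 2239/24, 731/16]
+L6 (α=1/2) → [941/24, 6775/48, 3019/32]
→ [39, 141, 94]

query (0,0) [L1,L4,L5,L6] — begin 0,0,0
+L1 (α=1/2) → [177/2, 87/2, 97]
+L4 (α=3/5) → [252/5, 24, 596/5]
+L5 (α=1/3) → [333/5, 52/3, 1882/15]
+L6 (α=1/2) → [553/10, 239/3, 4927/30]
= [55, 80, 164]

(0,1) stack=L1,L4,L5,L6; from [0,0,0]:
L1 α=1/7: [90/7, 50/7, 37/7]
L4 α=2/3: [1168/21, 1174/7, 1087/21]
L5 α=1/2: [3709/42, 601/7, 2431/42]
L6 α=2/3: [10429/126, 2239/21, 14275/126]
rounded: [83, 107, 113]


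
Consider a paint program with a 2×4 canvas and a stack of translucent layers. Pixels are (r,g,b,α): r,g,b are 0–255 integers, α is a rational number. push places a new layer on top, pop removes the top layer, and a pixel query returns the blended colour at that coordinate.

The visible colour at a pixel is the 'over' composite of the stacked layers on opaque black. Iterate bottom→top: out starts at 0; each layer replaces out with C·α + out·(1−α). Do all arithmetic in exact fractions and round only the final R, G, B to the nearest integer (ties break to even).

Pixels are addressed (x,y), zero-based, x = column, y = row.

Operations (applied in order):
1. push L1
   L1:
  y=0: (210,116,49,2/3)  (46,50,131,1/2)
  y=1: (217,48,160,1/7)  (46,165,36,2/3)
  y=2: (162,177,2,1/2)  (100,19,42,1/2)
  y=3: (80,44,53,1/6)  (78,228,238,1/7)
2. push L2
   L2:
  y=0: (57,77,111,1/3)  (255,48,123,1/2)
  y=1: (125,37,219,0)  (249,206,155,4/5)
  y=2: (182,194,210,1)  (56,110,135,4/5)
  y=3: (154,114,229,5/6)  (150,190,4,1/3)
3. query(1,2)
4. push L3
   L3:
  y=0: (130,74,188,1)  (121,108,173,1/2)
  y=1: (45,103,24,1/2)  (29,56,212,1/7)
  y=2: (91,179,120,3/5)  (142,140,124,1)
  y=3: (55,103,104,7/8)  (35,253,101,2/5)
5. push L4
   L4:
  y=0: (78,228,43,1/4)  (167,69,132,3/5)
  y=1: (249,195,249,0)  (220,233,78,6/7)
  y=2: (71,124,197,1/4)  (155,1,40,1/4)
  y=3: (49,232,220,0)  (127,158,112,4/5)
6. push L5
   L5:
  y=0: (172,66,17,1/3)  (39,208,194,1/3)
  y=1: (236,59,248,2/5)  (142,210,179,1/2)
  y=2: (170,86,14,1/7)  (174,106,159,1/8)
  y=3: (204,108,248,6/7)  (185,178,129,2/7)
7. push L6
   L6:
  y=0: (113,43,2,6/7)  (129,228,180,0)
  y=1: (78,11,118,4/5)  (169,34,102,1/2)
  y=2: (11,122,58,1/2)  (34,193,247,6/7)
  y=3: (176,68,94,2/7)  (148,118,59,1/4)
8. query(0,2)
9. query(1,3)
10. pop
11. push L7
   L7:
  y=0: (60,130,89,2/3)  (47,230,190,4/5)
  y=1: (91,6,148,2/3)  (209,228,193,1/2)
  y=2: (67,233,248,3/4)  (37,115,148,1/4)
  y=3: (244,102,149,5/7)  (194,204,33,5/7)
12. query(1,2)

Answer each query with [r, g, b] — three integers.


(1,2) stack=L1,L2; from [0,0,0]:
after L1 α=1/2: [50, 19/2, 21]
after L2 α=4/5: [274/5, 899/10, 561/5]
= [55, 90, 112]

(0,2) stack=L1,L2,L3,L4,L5,L6; from [0,0,0]:
after L1 α=1/2: [81, 177/2, 1]
after L2 α=1: [182, 194, 210]
after L3 α=3/5: [637/5, 185, 156]
after L4 α=1/4: [1133/10, 679/4, 665/4]
after L5 α=1/7: [607/5, 2209/14, 289/2]
after L6 α=1/2: [331/5, 3917/28, 405/4]
= [66, 140, 101]

query (1,3) [L1,L2,L3,L4,L5,L6] — begin 0,0,0
after L1 α=1/7: [78/7, 228/7, 34]
after L2 α=1/3: [402/7, 1786/21, 24]
after L3 α=2/5: [1696/35, 5328/35, 274/5]
after L4 α=4/5: [19476/175, 27448/175, 2514/25]
after L5 α=2/7: [32426/245, 39908/245, 3804/35]
after L6 α=1/4: [66769/490, 74317/490, 13477/140]
= [136, 152, 96]

query (1,2) [L1,L2,L3,L4,L5,L7] — begin 0,0,0
L1 α=1/2: [50, 19/2, 21]
L2 α=4/5: [274/5, 899/10, 561/5]
L3 α=1: [142, 140, 124]
L4 α=1/4: [581/4, 421/4, 103]
L5 α=1/8: [4763/32, 3371/32, 110]
L7 α=1/4: [15473/128, 13793/128, 239/2]
= [121, 108, 120]


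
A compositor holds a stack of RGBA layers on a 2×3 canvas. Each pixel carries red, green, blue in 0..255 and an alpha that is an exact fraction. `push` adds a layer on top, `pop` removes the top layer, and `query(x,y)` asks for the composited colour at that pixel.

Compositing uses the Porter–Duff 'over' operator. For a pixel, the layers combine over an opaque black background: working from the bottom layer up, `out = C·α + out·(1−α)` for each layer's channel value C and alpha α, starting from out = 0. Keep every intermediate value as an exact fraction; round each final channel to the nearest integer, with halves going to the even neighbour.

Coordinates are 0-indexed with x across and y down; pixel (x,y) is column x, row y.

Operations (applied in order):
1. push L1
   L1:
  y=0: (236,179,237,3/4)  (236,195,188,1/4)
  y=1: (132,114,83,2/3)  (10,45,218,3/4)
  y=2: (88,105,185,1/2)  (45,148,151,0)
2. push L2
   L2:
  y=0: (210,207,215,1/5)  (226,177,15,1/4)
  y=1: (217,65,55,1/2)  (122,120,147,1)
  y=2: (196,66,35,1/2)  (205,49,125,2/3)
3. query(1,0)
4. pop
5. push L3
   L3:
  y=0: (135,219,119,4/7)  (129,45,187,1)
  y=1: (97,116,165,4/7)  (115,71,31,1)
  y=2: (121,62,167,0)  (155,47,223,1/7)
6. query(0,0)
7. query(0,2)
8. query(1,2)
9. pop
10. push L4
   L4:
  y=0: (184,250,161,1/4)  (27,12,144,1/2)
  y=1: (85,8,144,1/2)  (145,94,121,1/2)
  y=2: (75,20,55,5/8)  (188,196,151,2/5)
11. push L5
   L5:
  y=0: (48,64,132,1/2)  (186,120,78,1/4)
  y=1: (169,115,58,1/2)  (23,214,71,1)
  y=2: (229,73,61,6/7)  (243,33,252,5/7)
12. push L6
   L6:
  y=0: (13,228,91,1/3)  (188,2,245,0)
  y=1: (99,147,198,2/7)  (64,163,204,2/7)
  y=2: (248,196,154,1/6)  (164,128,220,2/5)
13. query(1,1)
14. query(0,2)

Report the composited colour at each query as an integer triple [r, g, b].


at x=1,y=0 over L1,L2:
L1 α=1/4: [59, 195/4, 47]
L2 α=1/4: [403/4, 1293/16, 39]
= [101, 81, 39]

query (0,0) [L1,L3] — begin 0,0,0
+L1 (α=3/4) → [177, 537/4, 711/4]
+L3 (α=4/7) → [153, 5115/28, 4037/28]
= [153, 183, 144]

(0,2) stack=L1,L3; from [0,0,0]:
L1 α=1/2: [44, 105/2, 185/2]
L3 α=0: [44, 105/2, 185/2]
→ [44, 52, 92]

at x=1,y=2 over L1,L3:
L1 α=0: [0, 0, 0]
L3 α=1/7: [155/7, 47/7, 223/7]
rounded: [22, 7, 32]

at x=1,y=1 over L1,L4,L5,L6:
+L1 (α=3/4) → [15/2, 135/4, 327/2]
+L4 (α=1/2) → [305/4, 511/8, 569/4]
+L5 (α=1) → [23, 214, 71]
+L6 (α=2/7) → [243/7, 1396/7, 109]
= [35, 199, 109]

(0,2) stack=L1,L4,L5,L6; from [0,0,0]:
+L1 (α=1/2) → [44, 105/2, 185/2]
+L4 (α=5/8) → [507/8, 515/16, 1105/16]
+L5 (α=6/7) → [11499/56, 7523/112, 6961/112]
+L6 (α=1/6) → [71383/336, 59567/672, 17351/224]
rounded: [212, 89, 77]


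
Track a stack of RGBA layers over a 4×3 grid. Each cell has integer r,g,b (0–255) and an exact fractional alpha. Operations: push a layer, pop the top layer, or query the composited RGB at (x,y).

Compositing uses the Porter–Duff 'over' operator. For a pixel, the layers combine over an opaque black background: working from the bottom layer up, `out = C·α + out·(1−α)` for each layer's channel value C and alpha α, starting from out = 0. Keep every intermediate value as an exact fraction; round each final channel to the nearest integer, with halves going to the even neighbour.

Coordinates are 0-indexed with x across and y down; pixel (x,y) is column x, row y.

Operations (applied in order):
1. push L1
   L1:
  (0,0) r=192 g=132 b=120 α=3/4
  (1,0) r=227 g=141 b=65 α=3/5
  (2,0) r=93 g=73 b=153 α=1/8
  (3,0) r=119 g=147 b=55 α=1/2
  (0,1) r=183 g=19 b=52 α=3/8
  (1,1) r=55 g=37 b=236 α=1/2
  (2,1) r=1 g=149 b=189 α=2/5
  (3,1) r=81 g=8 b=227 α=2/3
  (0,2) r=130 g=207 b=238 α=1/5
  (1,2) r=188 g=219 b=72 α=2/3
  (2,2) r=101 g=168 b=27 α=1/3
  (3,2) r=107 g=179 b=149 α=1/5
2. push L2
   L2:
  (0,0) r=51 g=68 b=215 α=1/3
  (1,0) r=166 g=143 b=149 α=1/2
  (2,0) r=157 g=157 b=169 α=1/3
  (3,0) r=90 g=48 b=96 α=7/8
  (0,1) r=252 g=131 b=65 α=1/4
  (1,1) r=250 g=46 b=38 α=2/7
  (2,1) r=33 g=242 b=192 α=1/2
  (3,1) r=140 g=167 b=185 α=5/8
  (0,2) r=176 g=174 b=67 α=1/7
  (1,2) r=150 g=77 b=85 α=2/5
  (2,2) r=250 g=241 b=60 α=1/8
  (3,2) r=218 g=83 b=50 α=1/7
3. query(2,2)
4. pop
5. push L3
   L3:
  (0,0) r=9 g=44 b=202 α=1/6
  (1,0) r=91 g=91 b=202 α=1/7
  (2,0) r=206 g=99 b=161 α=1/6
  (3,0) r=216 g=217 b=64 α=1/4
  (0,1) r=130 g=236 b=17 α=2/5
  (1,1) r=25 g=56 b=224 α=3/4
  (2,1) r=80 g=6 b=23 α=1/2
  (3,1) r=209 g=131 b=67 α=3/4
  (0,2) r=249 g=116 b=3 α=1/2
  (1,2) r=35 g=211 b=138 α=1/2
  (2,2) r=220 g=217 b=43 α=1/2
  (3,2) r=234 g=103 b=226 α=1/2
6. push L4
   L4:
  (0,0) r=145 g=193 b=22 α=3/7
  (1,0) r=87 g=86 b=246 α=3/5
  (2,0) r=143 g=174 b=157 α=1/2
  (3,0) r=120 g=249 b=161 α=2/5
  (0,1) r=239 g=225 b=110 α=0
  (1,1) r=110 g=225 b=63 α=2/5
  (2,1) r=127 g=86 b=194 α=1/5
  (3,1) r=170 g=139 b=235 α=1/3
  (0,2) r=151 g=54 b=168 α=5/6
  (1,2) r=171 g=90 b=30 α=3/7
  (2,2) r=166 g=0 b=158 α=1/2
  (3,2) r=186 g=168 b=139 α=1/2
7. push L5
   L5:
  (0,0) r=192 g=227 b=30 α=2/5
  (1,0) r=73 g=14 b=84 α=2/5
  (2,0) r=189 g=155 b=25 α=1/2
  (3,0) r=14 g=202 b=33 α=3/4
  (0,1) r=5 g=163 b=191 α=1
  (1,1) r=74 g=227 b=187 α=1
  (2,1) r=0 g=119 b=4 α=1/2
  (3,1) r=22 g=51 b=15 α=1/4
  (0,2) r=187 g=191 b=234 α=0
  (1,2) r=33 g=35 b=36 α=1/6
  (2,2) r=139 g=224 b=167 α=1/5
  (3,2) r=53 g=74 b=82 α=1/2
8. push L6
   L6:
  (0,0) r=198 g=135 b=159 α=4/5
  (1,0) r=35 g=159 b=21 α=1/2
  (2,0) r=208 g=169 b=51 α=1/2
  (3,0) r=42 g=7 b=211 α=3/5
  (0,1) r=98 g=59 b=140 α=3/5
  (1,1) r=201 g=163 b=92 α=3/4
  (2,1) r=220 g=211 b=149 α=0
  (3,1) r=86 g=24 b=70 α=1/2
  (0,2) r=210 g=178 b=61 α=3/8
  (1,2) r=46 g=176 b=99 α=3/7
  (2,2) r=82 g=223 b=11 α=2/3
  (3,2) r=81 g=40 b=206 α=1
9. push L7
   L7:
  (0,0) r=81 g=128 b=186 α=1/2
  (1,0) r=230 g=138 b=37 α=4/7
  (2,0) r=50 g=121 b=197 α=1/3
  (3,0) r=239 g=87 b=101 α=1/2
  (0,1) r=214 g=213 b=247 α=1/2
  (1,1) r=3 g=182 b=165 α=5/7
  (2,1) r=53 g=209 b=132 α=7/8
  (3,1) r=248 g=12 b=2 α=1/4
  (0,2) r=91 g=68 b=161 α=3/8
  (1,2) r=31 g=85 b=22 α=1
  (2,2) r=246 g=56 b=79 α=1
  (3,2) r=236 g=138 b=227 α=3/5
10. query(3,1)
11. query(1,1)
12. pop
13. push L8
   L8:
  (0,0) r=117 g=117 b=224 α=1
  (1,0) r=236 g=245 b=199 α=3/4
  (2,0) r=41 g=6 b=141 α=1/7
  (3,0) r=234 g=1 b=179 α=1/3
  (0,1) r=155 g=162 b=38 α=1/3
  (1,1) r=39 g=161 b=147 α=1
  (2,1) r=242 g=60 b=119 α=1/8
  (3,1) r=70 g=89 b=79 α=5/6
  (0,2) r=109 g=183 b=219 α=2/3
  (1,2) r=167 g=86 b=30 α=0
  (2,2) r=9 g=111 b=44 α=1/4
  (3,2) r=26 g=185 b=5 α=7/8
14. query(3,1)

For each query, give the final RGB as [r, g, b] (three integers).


at x=2,y=2 over L1,L2:
+L1 (α=1/3) → [101/3, 56, 9]
+L2 (α=1/8) → [1457/24, 633/8, 123/8]
rounded: [61, 79, 15]

(3,1) stack=L1,L3,L4,L5,L6,L7; from [0,0,0]:
after L1 α=2/3: [54, 16/3, 454/3]
after L3 α=3/4: [681/4, 1195/12, 1057/12]
after L4 α=1/3: [1021/6, 2029/18, 2467/18]
after L5 α=1/4: [1065/8, 2335/24, 2557/24]
after L6 α=1/2: [1753/16, 2911/48, 4237/48]
after L7 α=1/4: [9227/64, 3103/64, 4269/64]
→ [144, 48, 67]

query (1,1) [L1,L3,L4,L5,L6,L7] — begin 0,0,0
L1 α=1/2: [55/2, 37/2, 118]
L3 α=3/4: [205/8, 373/8, 395/2]
L4 α=2/5: [475/8, 4719/40, 1437/10]
L5 α=1: [74, 227, 187]
L6 α=3/4: [677/4, 179, 463/4]
L7 α=5/7: [101/2, 1268/7, 2113/14]
→ [50, 181, 151]

at x=3,y=1 over L1,L3,L4,L5,L6,L8:
L1 α=2/3: [54, 16/3, 454/3]
L3 α=3/4: [681/4, 1195/12, 1057/12]
L4 α=1/3: [1021/6, 2029/18, 2467/18]
L5 α=1/4: [1065/8, 2335/24, 2557/24]
L6 α=1/2: [1753/16, 2911/48, 4237/48]
L8 α=5/6: [2451/32, 24271/288, 23197/288]
rounded: [77, 84, 81]


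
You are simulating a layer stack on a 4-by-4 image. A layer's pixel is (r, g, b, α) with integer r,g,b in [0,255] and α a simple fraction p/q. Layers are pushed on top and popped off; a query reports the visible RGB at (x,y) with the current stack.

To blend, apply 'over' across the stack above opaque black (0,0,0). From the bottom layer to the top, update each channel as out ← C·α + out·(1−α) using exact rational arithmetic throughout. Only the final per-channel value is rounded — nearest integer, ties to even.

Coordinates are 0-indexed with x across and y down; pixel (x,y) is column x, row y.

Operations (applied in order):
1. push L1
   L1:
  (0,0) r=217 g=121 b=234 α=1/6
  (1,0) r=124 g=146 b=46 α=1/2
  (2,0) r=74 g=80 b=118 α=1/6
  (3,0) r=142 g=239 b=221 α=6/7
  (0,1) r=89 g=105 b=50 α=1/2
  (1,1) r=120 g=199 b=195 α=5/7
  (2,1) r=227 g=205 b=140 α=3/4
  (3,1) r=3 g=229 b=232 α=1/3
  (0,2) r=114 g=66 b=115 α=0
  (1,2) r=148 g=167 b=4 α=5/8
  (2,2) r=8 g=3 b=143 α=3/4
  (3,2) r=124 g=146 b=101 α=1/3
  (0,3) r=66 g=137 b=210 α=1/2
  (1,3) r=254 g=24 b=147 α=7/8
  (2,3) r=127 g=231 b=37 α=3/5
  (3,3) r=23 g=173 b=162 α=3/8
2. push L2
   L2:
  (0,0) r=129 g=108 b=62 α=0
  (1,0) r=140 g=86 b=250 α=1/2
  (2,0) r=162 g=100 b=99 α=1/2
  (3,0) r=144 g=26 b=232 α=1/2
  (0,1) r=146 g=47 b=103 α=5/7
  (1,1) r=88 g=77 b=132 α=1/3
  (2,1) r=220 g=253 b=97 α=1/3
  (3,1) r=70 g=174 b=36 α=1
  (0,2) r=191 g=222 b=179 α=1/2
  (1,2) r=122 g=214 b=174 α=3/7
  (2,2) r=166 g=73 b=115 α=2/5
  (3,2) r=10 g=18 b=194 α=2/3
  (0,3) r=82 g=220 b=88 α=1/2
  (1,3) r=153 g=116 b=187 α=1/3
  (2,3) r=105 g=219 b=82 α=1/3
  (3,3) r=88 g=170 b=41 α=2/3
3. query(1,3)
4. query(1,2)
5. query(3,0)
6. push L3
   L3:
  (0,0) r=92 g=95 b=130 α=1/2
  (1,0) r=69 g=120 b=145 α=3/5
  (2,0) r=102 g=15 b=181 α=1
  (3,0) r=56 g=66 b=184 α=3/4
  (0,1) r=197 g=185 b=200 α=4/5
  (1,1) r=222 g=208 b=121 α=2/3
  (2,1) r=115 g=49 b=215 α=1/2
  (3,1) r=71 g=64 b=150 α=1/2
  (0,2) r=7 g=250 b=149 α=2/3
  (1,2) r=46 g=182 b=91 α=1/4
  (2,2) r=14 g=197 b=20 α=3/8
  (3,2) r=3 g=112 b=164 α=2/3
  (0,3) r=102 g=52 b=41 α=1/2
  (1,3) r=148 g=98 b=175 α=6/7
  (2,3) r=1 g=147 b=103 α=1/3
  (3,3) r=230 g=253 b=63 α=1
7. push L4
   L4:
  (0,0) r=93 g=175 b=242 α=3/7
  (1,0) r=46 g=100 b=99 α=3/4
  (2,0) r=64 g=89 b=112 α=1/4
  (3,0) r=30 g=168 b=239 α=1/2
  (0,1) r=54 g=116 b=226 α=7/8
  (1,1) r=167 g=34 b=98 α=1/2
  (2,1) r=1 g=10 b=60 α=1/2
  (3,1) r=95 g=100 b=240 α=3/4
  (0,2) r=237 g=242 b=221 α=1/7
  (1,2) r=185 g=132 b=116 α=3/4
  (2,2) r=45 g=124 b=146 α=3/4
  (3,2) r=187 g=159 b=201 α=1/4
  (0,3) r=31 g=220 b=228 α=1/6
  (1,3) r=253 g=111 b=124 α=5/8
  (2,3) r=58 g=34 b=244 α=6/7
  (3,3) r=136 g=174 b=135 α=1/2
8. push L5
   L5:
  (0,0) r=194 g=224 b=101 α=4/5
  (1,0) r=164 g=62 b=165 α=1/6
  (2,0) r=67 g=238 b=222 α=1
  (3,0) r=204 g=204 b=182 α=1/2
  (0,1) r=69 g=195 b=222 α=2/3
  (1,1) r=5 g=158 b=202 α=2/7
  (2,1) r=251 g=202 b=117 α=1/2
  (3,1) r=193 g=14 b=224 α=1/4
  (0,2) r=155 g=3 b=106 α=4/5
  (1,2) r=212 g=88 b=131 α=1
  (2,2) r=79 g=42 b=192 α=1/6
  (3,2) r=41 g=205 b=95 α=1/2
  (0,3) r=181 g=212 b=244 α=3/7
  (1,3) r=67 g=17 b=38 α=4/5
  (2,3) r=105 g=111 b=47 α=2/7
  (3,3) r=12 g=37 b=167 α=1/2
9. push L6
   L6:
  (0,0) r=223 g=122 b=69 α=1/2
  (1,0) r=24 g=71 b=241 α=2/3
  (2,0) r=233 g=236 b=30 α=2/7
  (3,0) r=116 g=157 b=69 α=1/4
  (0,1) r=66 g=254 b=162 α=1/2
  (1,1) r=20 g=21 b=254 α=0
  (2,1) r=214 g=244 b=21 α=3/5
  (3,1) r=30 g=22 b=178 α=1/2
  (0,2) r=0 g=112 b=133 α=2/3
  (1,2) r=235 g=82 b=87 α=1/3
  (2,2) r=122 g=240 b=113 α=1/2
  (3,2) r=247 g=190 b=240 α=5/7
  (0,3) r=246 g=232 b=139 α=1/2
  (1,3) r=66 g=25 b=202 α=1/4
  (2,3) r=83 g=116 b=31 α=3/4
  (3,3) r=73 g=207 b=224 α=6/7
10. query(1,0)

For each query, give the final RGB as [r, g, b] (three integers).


(1,3) stack=L1,L2; from [0,0,0]:
+L1 (α=7/8) → [889/4, 21, 1029/8]
+L2 (α=1/3) → [1195/6, 158/3, 1777/12]
rounded: [199, 53, 148]

query (1,2) [L1,L2] — begin 0,0,0
after L1 α=5/8: [185/2, 835/8, 5/2]
after L2 α=3/7: [736/7, 2119/14, 76]
→ [105, 151, 76]

query (3,0) [L1,L2] — begin 0,0,0
+L1 (α=6/7) → [852/7, 1434/7, 1326/7]
+L2 (α=1/2) → [930/7, 808/7, 1475/7]
= [133, 115, 211]

query (1,0) [L1,L2,L3,L4,L5,L6] — begin 0,0,0
+L1 (α=1/2) → [62, 73, 23]
+L2 (α=1/2) → [101, 159/2, 273/2]
+L3 (α=3/5) → [409/5, 519/5, 708/5]
+L4 (α=3/4) → [1099/20, 2019/20, 2193/20]
+L5 (α=1/6) → [585/8, 2267/24, 951/8]
+L6 (α=2/3) → [323/8, 5675/72, 4807/24]
→ [40, 79, 200]


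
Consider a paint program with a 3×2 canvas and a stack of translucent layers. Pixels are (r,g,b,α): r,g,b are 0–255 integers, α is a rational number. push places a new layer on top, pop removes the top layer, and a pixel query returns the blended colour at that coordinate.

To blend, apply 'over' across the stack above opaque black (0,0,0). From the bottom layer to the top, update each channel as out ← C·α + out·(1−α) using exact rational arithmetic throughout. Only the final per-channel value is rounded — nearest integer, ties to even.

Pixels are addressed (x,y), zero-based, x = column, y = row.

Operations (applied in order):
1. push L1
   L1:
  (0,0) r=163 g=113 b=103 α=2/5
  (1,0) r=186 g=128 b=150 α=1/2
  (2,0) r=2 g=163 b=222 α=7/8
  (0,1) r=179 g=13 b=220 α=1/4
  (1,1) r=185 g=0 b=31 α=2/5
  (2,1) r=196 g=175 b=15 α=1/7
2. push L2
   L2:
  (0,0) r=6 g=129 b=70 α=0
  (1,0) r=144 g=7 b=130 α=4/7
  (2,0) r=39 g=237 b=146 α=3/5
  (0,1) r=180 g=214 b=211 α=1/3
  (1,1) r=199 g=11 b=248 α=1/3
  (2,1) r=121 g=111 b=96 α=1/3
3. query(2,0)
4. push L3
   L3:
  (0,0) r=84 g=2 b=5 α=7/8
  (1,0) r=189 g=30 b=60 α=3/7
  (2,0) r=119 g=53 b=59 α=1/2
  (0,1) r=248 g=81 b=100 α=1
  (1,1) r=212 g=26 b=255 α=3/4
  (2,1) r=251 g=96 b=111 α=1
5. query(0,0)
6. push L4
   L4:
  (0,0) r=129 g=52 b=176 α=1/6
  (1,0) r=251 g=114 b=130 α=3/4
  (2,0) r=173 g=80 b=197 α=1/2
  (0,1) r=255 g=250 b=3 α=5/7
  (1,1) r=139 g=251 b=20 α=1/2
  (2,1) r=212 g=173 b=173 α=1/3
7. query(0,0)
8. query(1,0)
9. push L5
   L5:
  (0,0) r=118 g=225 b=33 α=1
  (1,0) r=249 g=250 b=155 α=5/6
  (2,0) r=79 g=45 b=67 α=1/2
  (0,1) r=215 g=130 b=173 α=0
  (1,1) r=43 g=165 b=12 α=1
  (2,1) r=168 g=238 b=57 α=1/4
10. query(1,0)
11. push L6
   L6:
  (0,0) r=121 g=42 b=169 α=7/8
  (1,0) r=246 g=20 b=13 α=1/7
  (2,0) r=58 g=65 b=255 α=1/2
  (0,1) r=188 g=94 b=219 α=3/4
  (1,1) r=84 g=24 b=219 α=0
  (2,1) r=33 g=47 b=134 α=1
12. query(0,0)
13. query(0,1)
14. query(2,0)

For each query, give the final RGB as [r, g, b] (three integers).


at x=2,y=0 over L1,L2:
+L1 (α=7/8) → [7/4, 1141/8, 777/4]
+L2 (α=3/5) → [241/10, 797/4, 1653/10]
rounded: [24, 199, 165]

(0,0) stack=L1,L2,L3; from [0,0,0]:
after L1 α=2/5: [326/5, 226/5, 206/5]
after L2 α=0: [326/5, 226/5, 206/5]
after L3 α=7/8: [1633/20, 37/5, 381/40]
= [82, 7, 10]

at x=0,y=0 over L1,L2,L3,L4:
L1 α=2/5: [326/5, 226/5, 206/5]
L2 α=0: [326/5, 226/5, 206/5]
L3 α=7/8: [1633/20, 37/5, 381/40]
L4 α=1/6: [2149/24, 89/6, 1789/48]
→ [90, 15, 37]

query (1,0) [L1,L2,L3,L4] — begin 0,0,0
after L1 α=1/2: [93, 64, 75]
after L2 α=4/7: [855/7, 220/7, 745/7]
after L3 α=3/7: [7389/49, 1510/49, 4240/49]
after L4 α=3/4: [22143/98, 4567/49, 11675/98]
= [226, 93, 119]

query (1,0) [L1,L2,L3,L4,L5] — begin 0,0,0
L1 α=1/2: [93, 64, 75]
L2 α=4/7: [855/7, 220/7, 745/7]
L3 α=3/7: [7389/49, 1510/49, 4240/49]
L4 α=3/4: [22143/98, 4567/49, 11675/98]
L5 α=5/6: [48051/196, 21939/98, 87625/588]
rounded: [245, 224, 149]

at x=0,y=0 over L1,L2,L3,L4,L5,L6:
L1 α=2/5: [326/5, 226/5, 206/5]
L2 α=0: [326/5, 226/5, 206/5]
L3 α=7/8: [1633/20, 37/5, 381/40]
L4 α=1/6: [2149/24, 89/6, 1789/48]
L5 α=1: [118, 225, 33]
L6 α=7/8: [965/8, 519/8, 152]
rounded: [121, 65, 152]

at x=0,y=1 over L1,L2,L3,L4,L5,L6:
+L1 (α=1/4) → [179/4, 13/4, 55]
+L2 (α=1/3) → [539/6, 147/2, 107]
+L3 (α=1) → [248, 81, 100]
+L4 (α=5/7) → [253, 1412/7, 215/7]
+L5 (α=0) → [253, 1412/7, 215/7]
+L6 (α=3/4) → [817/4, 1693/14, 2407/14]
→ [204, 121, 172]

(2,0) stack=L1,L2,L3,L4,L5,L6; from [0,0,0]:
L1 α=7/8: [7/4, 1141/8, 777/4]
L2 α=3/5: [241/10, 797/4, 1653/10]
L3 α=1/2: [1431/20, 1009/8, 2243/20]
L4 α=1/2: [4891/40, 1649/16, 6183/40]
L5 α=1/2: [8051/80, 2369/32, 8863/80]
L6 α=1/2: [12691/160, 4449/64, 29263/160]
= [79, 70, 183]


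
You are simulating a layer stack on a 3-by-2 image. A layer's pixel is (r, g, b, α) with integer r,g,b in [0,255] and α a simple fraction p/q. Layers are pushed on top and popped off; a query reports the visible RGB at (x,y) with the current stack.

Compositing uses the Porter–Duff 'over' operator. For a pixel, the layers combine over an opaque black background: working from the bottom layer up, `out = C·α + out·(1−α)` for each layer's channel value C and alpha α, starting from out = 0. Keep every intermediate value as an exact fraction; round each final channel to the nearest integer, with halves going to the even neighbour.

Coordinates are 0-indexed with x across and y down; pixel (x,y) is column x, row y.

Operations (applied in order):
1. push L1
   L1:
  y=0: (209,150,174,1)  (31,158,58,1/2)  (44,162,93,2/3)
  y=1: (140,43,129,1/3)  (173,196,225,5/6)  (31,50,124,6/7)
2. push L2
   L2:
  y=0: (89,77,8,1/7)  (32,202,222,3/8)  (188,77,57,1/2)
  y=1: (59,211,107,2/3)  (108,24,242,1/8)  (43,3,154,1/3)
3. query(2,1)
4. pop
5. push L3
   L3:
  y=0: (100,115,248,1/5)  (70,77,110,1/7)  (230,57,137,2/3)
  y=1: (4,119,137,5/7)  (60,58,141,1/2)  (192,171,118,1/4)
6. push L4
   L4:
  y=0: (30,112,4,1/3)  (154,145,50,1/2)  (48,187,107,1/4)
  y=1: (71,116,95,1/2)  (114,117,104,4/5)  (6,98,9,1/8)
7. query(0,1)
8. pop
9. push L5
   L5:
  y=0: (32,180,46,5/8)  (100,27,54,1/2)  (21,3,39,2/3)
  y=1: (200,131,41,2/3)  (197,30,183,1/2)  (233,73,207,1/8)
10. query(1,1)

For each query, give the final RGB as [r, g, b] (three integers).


at x=2,y=1 over L1,L2:
L1 α=6/7: [186/7, 300/7, 744/7]
L2 α=1/3: [673/21, 207/7, 2566/21]
→ [32, 30, 122]

at x=0,y=1 over L1,L3,L4:
+L1 (α=1/3) → [140/3, 43/3, 43]
+L3 (α=5/7) → [340/21, 1871/21, 771/7]
+L4 (α=1/2) → [1831/42, 4307/42, 718/7]
= [44, 103, 103]

(1,1) stack=L1,L3,L5; from [0,0,0]:
+L1 (α=5/6) → [865/6, 490/3, 375/2]
+L3 (α=1/2) → [1225/12, 332/3, 657/4]
+L5 (α=1/2) → [3589/24, 211/3, 1389/8]
rounded: [150, 70, 174]


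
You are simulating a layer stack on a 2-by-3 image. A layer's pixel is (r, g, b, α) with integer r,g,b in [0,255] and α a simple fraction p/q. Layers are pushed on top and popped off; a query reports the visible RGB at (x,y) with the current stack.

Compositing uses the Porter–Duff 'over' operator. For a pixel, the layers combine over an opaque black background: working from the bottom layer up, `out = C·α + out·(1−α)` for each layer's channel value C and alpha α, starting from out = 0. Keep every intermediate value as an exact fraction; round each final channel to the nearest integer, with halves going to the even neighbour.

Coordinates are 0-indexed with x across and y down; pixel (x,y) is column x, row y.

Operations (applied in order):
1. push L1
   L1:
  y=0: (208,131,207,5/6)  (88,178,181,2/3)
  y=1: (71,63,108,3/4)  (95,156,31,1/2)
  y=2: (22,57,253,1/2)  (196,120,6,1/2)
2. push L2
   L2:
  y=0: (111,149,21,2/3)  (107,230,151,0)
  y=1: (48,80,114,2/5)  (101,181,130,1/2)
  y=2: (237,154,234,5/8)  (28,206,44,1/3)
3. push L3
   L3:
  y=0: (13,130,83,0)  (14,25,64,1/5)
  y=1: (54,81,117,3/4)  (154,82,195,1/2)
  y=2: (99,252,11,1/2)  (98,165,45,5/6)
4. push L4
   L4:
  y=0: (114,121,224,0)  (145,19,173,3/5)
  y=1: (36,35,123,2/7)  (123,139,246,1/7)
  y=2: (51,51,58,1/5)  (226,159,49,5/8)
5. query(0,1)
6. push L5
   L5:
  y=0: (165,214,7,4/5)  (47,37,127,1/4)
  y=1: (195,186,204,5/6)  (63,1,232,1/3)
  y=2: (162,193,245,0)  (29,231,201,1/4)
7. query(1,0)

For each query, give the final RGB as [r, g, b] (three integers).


at x=0,y=1 over L1,L2,L3,L4:
L1 α=3/4: [213/4, 189/4, 81]
L2 α=2/5: [1023/20, 1207/20, 471/5]
L3 α=3/4: [4263/80, 6067/80, 1113/10]
L4 α=2/7: [5415/112, 7187/112, 1605/14]
→ [48, 64, 115]

(1,0) stack=L1,L2,L3,L4,L5; from [0,0,0]:
L1 α=2/3: [176/3, 356/3, 362/3]
L2 α=0: [176/3, 356/3, 362/3]
L3 α=1/5: [746/15, 1499/15, 328/3]
L4 α=3/5: [8017/75, 3853/75, 2213/15]
L5 α=1/4: [2298/25, 2389/50, 712/5]
rounded: [92, 48, 142]


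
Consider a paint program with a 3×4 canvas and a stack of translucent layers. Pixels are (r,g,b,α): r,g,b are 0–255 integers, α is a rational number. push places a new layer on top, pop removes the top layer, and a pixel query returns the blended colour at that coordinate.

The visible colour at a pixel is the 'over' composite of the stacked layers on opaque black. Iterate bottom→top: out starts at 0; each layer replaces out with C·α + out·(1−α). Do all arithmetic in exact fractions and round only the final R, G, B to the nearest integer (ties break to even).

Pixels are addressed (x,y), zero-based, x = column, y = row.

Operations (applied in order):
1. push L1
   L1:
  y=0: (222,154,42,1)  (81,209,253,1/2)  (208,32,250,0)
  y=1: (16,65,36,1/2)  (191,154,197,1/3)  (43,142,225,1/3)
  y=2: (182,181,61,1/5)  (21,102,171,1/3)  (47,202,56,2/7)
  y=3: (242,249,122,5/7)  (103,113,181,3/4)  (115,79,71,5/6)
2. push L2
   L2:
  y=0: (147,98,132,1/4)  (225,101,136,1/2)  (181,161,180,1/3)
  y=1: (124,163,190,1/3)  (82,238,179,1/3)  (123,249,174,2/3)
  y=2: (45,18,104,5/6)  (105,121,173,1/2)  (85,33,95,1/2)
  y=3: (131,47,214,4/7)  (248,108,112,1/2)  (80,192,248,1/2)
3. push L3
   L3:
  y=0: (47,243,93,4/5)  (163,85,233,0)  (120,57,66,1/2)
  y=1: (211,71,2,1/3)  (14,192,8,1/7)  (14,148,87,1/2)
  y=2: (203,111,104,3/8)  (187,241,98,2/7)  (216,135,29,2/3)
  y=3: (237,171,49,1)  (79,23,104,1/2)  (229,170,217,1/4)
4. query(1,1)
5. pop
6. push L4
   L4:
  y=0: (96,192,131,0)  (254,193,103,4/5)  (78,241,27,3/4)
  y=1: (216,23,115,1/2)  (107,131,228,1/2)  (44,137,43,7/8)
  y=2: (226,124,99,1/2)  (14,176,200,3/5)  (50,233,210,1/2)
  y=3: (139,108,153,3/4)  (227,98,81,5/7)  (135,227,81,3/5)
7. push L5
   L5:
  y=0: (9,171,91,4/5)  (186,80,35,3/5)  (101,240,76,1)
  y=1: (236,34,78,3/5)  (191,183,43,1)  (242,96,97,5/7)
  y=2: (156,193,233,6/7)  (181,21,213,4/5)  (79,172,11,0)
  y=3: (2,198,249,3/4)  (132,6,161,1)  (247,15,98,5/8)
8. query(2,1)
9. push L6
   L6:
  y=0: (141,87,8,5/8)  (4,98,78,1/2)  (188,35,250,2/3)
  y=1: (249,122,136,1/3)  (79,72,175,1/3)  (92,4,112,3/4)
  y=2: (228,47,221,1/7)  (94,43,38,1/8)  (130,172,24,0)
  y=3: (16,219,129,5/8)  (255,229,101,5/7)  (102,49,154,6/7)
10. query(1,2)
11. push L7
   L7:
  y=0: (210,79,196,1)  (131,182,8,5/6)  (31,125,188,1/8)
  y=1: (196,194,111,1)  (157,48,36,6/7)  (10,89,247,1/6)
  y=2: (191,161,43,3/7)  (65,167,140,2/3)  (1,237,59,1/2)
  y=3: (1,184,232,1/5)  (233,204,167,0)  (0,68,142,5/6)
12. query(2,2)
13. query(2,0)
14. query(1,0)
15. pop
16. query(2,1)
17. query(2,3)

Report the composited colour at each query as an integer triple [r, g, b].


at x=1,y=1 over L1,L2,L3:
L1 α=1/3: [191/3, 154/3, 197/3]
L2 α=1/3: [628/9, 1022/9, 931/9]
L3 α=1/7: [1298/21, 2620/21, 1886/21]
= [62, 125, 90]

query (2,1) [L1,L2,L4,L5] — begin 0,0,0
+L1 (α=1/3) → [43/3, 142/3, 75]
+L2 (α=2/3) → [781/9, 1636/9, 141]
+L4 (α=7/8) → [3553/72, 10267/72, 221/4]
+L5 (α=5/7) → [47113/252, 27547/252, 1191/14]
rounded: [187, 109, 85]

(1,2) stack=L1,L2,L4,L5,L6; from [0,0,0]:
after L1 α=1/3: [7, 34, 57]
after L2 α=1/2: [56, 155/2, 115]
after L4 α=3/5: [154/5, 683/5, 166]
after L5 α=4/5: [3774/25, 1103/25, 1018/5]
after L6 α=1/8: [3596/25, 2199/50, 1829/10]
= [144, 44, 183]

at x=2,y=2 over L1,L2,L4,L5,L6,L7:
L1 α=2/7: [94/7, 404/7, 16]
L2 α=1/2: [689/14, 635/14, 111/2]
L4 α=1/2: [1389/28, 3897/28, 531/4]
L5 α=0: [1389/28, 3897/28, 531/4]
L6 α=0: [1389/28, 3897/28, 531/4]
L7 α=1/2: [1417/56, 10533/56, 767/8]
= [25, 188, 96]

(2,0) stack=L1,L2,L4,L5,L6,L7; from [0,0,0]:
after L1 α=0: [0, 0, 0]
after L2 α=1/3: [181/3, 161/3, 60]
after L4 α=3/4: [883/12, 1165/6, 141/4]
after L5 α=1: [101, 240, 76]
after L6 α=2/3: [159, 310/3, 192]
after L7 α=1/8: [143, 2545/24, 383/2]
rounded: [143, 106, 192]

at x=1,y=0 over L1,L2,L4,L5,L6,L7:
+L1 (α=1/2) → [81/2, 209/2, 253/2]
+L2 (α=1/2) → [531/4, 411/4, 525/4]
+L4 (α=4/5) → [919/4, 3499/20, 2173/20]
+L5 (α=3/5) → [407/2, 5899/50, 3223/50]
+L6 (α=1/2) → [415/4, 10799/100, 7123/100]
+L7 (α=5/6) → [3035/24, 33933/200, 11123/600]
→ [126, 170, 19]

at x=2,y=1 over L1,L2,L4,L5,L6:
+L1 (α=1/3) → [43/3, 142/3, 75]
+L2 (α=2/3) → [781/9, 1636/9, 141]
+L4 (α=7/8) → [3553/72, 10267/72, 221/4]
+L5 (α=5/7) → [47113/252, 27547/252, 1191/14]
+L6 (α=3/4) → [116665/1008, 30571/1008, 5895/56]
= [116, 30, 105]

(2,3) stack=L1,L2,L4,L5,L6; from [0,0,0]:
+L1 (α=5/6) → [575/6, 395/6, 355/6]
+L2 (α=1/2) → [1055/12, 1547/12, 1843/12]
+L4 (α=3/5) → [697/6, 5633/30, 3301/30]
+L5 (α=5/8) → [3167/16, 6383/80, 8201/80]
+L6 (α=6/7) → [12959/112, 29903/560, 82121/560]
rounded: [116, 53, 147]


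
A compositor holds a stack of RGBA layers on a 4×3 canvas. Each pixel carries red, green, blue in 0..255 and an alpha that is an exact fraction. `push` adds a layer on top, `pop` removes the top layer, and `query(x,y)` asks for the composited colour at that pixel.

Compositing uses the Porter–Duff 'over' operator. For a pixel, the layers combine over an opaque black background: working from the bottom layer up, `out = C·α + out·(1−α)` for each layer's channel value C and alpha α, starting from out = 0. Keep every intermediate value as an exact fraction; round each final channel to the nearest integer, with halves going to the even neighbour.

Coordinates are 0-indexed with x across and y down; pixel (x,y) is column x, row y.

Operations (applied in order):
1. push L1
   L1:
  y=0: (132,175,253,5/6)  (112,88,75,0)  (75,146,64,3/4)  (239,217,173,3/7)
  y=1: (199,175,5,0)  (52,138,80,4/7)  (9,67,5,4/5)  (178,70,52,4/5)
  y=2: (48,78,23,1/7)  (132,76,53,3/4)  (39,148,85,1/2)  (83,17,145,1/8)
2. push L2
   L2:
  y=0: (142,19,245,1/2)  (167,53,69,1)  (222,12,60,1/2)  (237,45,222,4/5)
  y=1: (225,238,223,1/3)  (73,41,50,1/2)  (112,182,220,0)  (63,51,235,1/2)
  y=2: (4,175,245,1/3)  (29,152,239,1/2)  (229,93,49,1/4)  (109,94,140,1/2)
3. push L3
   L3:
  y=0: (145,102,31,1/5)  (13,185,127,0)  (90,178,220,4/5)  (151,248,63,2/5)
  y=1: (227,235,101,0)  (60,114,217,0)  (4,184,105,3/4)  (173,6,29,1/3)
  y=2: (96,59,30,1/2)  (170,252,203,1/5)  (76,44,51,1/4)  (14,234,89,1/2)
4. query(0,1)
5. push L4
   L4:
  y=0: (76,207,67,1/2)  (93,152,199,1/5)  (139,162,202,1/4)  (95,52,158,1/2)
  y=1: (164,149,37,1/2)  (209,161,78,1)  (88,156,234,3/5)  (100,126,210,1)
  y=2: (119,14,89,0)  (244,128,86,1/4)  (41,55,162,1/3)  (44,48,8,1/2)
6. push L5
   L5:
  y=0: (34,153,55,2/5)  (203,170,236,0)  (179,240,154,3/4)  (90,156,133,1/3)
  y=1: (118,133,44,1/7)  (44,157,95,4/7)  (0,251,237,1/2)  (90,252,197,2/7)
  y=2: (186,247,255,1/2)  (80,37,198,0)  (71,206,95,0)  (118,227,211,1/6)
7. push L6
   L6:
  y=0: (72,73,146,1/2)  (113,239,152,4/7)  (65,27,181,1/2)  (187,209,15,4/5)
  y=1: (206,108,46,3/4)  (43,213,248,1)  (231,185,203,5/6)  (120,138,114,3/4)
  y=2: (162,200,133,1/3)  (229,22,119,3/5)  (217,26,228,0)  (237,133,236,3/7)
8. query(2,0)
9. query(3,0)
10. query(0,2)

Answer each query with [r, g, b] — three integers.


(0,1) stack=L1,L2,L3; from [0,0,0]:
L1 α=0: [0, 0, 0]
L2 α=1/3: [75, 238/3, 223/3]
L3 α=0: [75, 238/3, 223/3]
= [75, 79, 74]

(2,0) stack=L1,L2,L3,L4,L5,L6; from [0,0,0]:
after L1 α=3/4: [225/4, 219/2, 48]
after L2 α=1/2: [1113/8, 243/4, 54]
after L3 α=4/5: [3993/40, 3091/20, 934/5]
after L4 α=1/4: [17539/160, 12513/80, 953/5]
after L5 α=3/4: [103459/640, 70113/320, 3263/20]
after L6 α=1/2: [145059/1280, 78753/640, 6883/40]
rounded: [113, 123, 172]

at x=3,y=0 over L1,L2,L3,L4,L5,L6:
L1 α=3/7: [717/7, 93, 519/7]
L2 α=4/5: [7353/35, 273/5, 1347/7]
L3 α=2/5: [32629/175, 3299/25, 4923/35]
L4 α=1/2: [24627/175, 4599/50, 10453/70]
L5 α=1/3: [21668/175, 2833/25, 5036/35]
L6 α=4/5: [152568/875, 23733/125, 7136/175]
rounded: [174, 190, 41]

query (0,2) [L1,L2,L3,L4,L5,L6] — begin 0,0,0
L1 α=1/7: [48/7, 78/7, 23/7]
L2 α=1/3: [124/21, 1381/21, 587/7]
L3 α=1/2: [1070/21, 1310/21, 797/14]
L4 α=0: [1070/21, 1310/21, 797/14]
L5 α=1/2: [2488/21, 6497/42, 4367/28]
L6 α=1/3: [8378/63, 10697/63, 6229/42]
= [133, 170, 148]
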